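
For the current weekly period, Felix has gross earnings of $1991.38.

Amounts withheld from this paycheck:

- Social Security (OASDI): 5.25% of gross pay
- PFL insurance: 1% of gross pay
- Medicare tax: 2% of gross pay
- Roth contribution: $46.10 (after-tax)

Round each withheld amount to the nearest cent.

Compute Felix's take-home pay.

Social Security (OASDI): $1991.38 × 0.0525 = $104.55
PFL insurance: $1991.38 × 0.01 = $19.91
Medicare tax: $1991.38 × 0.02 = $39.83
Roth contribution: $46.10
Total deductions = $104.55 + $19.91 + $39.83 + $46.10 = $210.39
Net pay = $1991.38 − $210.39 = $1780.99

$1780.99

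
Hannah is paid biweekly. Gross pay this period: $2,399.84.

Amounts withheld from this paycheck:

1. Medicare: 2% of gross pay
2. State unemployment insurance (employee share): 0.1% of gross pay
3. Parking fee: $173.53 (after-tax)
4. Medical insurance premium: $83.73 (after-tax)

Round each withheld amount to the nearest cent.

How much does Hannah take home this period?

$2,092.18

Medicare: $2,399.84 × 0.02 = $48.00
State unemployment insurance (employee share): $2,399.84 × 0.001 = $2.40
Parking fee: $173.53
Medical insurance premium: $83.73
Total deductions = $48.00 + $2.40 + $173.53 + $83.73 = $307.66
Net pay = $2,399.84 − $307.66 = $2,092.18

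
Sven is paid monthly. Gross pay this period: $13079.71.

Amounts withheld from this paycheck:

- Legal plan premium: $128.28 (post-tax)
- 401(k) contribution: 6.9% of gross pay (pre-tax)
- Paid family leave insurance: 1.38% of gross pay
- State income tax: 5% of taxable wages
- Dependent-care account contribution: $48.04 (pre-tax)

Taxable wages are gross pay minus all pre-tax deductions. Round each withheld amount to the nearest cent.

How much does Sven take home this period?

Dependent-care account contribution: $48.04
401(k) contribution: $13079.71 × 0.069 = $902.50
Pre-tax total = $48.04 + $902.50 = $950.54
Taxable wages = $13079.71 − $950.54 = $12129.17
State income tax: $12129.17 × 0.05 = $606.46
Paid family leave insurance: $13079.71 × 0.0138 = $180.50
Legal plan premium: $128.28
Total deductions = $48.04 + $902.50 + $606.46 + $180.50 + $128.28 = $1865.78
Net pay = $13079.71 − $1865.78 = $11213.93

$11213.93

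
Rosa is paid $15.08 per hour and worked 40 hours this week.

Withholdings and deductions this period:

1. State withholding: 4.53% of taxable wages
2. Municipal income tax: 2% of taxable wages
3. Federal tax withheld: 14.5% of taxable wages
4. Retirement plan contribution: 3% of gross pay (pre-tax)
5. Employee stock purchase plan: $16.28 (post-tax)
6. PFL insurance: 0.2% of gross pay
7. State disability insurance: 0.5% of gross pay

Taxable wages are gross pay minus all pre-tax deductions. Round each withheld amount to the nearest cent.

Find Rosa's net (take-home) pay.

Gross pay: 40 × $15.08 = $603.20
Retirement plan contribution: $603.20 × 0.03 = $18.10
Taxable wages = $603.20 − $18.10 = $585.10
Municipal income tax: $585.10 × 0.02 = $11.70
State withholding: $585.10 × 0.0453 = $26.51
Federal tax withheld: $585.10 × 0.145 = $84.84
PFL insurance: $603.20 × 0.002 = $1.21
State disability insurance: $603.20 × 0.005 = $3.02
Employee stock purchase plan: $16.28
Total deductions = $18.10 + $11.70 + $26.51 + $84.84 + $1.21 + $3.02 + $16.28 = $161.66
Net pay = $603.20 − $161.66 = $441.54

$441.54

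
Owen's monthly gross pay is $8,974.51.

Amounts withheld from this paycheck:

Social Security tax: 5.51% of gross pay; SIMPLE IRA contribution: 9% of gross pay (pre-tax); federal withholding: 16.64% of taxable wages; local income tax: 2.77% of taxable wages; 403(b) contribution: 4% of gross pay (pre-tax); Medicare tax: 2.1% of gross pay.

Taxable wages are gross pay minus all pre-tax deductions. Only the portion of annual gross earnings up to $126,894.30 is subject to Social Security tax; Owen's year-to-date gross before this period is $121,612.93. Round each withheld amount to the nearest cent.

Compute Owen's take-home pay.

403(b) contribution: $8,974.51 × 0.04 = $358.98
SIMPLE IRA contribution: $8,974.51 × 0.09 = $807.71
Pre-tax total = $358.98 + $807.71 = $1,166.69
Taxable wages = $8,974.51 − $1,166.69 = $7,807.82
Federal withholding: $7,807.82 × 0.1664 = $1,299.22
Local income tax: $7,807.82 × 0.0277 = $216.28
Social Security tax: only $126,894.30 − $121,612.93 = $5,281.37 of this check is subject → $5,281.37 × 0.0551 = $291.00
Medicare tax: $8,974.51 × 0.021 = $188.46
Total deductions = $358.98 + $807.71 + $1,299.22 + $216.28 + $291.00 + $188.46 = $3,161.65
Net pay = $8,974.51 − $3,161.65 = $5,812.86

$5,812.86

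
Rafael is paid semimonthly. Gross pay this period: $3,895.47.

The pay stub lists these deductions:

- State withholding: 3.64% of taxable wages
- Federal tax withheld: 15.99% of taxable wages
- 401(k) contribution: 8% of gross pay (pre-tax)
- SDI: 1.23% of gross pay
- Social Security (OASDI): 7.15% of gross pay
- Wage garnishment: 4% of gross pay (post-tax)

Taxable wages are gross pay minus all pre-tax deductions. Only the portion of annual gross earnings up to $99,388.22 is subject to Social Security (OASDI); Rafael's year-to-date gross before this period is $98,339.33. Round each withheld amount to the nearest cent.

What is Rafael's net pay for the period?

401(k) contribution: $3,895.47 × 0.08 = $311.64
Taxable wages = $3,895.47 − $311.64 = $3,583.83
Federal tax withheld: $3,583.83 × 0.1599 = $573.05
State withholding: $3,583.83 × 0.0364 = $130.45
SDI: $3,895.47 × 0.0123 = $47.91
Social Security (OASDI): only $99,388.22 − $98,339.33 = $1,048.89 of this check is subject → $1,048.89 × 0.0715 = $75.00
Wage garnishment: $3,895.47 × 0.04 = $155.82
Total deductions = $311.64 + $573.05 + $130.45 + $47.91 + $75.00 + $155.82 = $1,293.87
Net pay = $3,895.47 − $1,293.87 = $2,601.60

$2,601.60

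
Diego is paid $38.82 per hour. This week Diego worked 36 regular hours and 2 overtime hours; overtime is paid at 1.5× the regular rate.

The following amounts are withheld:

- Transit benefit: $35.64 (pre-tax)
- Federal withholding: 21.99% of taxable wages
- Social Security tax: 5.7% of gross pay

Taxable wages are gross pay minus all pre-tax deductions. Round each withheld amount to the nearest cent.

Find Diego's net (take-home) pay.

Regular pay: 36 × $38.82 = $1,397.52
Overtime pay: 2 × $38.82 × 1.5 = $116.46
Gross pay = $1,397.52 + $116.46 = $1,513.98
Transit benefit: $35.64
Taxable wages = $1,513.98 − $35.64 = $1,478.34
Federal withholding: $1,478.34 × 0.2199 = $325.09
Social Security tax: $1,513.98 × 0.057 = $86.30
Total deductions = $35.64 + $325.09 + $86.30 = $447.03
Net pay = $1,513.98 − $447.03 = $1,066.95

$1,066.95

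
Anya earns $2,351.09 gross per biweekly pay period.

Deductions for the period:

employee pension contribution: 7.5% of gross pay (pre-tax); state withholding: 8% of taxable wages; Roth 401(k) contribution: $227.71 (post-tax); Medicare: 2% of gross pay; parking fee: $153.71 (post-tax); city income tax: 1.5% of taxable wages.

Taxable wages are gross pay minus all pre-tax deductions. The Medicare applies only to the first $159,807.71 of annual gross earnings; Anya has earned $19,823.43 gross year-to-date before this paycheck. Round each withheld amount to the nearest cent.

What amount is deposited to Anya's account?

$1,539.72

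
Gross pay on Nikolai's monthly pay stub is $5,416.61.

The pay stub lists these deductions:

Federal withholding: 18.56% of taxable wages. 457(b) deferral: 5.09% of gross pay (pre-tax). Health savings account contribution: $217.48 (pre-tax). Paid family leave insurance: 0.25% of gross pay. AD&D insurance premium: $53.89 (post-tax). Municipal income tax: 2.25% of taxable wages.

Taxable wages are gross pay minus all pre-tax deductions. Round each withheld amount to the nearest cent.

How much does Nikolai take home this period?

$3,831.42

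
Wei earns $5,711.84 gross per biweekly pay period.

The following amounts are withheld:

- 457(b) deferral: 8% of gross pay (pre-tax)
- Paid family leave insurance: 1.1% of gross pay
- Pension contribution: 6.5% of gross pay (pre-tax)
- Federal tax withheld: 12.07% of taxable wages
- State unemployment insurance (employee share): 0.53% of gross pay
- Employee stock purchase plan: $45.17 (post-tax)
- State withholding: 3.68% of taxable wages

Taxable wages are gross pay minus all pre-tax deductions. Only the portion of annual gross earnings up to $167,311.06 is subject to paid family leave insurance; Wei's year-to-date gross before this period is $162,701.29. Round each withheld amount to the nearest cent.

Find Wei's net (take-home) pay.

$3,988.30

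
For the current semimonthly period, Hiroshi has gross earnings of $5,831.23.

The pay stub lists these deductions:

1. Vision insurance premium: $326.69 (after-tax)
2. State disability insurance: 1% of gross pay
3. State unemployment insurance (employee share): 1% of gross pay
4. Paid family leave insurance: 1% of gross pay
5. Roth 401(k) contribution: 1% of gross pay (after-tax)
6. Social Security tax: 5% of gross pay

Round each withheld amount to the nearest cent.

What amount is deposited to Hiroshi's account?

$4,979.74

Social Security tax: $5,831.23 × 0.05 = $291.56
State disability insurance: $5,831.23 × 0.01 = $58.31
State unemployment insurance (employee share): $5,831.23 × 0.01 = $58.31
Paid family leave insurance: $5,831.23 × 0.01 = $58.31
Vision insurance premium: $326.69
Roth 401(k) contribution: $5,831.23 × 0.01 = $58.31
Total deductions = $291.56 + $58.31 + $58.31 + $58.31 + $326.69 + $58.31 = $851.49
Net pay = $5,831.23 − $851.49 = $4,979.74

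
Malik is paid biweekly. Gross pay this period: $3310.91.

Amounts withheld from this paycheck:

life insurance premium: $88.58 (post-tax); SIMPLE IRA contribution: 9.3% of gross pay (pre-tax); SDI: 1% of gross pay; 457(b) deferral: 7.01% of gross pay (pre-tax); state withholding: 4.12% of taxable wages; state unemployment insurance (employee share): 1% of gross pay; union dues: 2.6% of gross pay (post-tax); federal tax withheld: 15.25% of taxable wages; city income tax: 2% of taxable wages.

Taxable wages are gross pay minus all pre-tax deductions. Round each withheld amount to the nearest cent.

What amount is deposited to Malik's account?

457(b) deferral: $3310.91 × 0.0701 = $232.09
SIMPLE IRA contribution: $3310.91 × 0.093 = $307.91
Pre-tax total = $232.09 + $307.91 = $540.00
Taxable wages = $3310.91 − $540.00 = $2770.91
Federal tax withheld: $2770.91 × 0.1525 = $422.56
State withholding: $2770.91 × 0.0412 = $114.16
City income tax: $2770.91 × 0.02 = $55.42
State unemployment insurance (employee share): $3310.91 × 0.01 = $33.11
SDI: $3310.91 × 0.01 = $33.11
Union dues: $3310.91 × 0.026 = $86.08
Life insurance premium: $88.58
Total deductions = $232.09 + $307.91 + $422.56 + $114.16 + $55.42 + $33.11 + $33.11 + $86.08 + $88.58 = $1373.02
Net pay = $3310.91 − $1373.02 = $1937.89

$1937.89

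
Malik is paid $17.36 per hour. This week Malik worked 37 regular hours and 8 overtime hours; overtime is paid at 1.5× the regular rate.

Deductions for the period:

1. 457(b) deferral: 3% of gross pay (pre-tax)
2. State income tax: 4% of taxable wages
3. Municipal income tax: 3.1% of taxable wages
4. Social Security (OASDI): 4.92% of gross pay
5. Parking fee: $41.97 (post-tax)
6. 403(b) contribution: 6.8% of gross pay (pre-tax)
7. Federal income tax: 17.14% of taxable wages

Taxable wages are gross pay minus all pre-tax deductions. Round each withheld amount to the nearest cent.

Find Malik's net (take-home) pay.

Regular pay: 37 × $17.36 = $642.32
Overtime pay: 8 × $17.36 × 1.5 = $208.32
Gross pay = $642.32 + $208.32 = $850.64
457(b) deferral: $850.64 × 0.03 = $25.52
403(b) contribution: $850.64 × 0.068 = $57.84
Pre-tax total = $25.52 + $57.84 = $83.36
Taxable wages = $850.64 − $83.36 = $767.28
Municipal income tax: $767.28 × 0.031 = $23.79
Federal income tax: $767.28 × 0.1714 = $131.51
State income tax: $767.28 × 0.04 = $30.69
Social Security (OASDI): $850.64 × 0.0492 = $41.85
Parking fee: $41.97
Total deductions = $25.52 + $57.84 + $23.79 + $131.51 + $30.69 + $41.85 + $41.97 = $353.17
Net pay = $850.64 − $353.17 = $497.47

$497.47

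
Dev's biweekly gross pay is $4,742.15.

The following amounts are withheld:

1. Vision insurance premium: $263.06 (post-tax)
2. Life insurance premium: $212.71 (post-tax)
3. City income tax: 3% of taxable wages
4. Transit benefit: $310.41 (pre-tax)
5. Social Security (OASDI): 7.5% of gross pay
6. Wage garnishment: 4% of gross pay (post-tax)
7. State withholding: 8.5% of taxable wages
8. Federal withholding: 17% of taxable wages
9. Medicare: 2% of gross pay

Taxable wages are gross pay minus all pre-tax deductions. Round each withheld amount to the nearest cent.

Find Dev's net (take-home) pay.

Transit benefit: $310.41
Taxable wages = $4,742.15 − $310.41 = $4,431.74
Federal withholding: $4,431.74 × 0.17 = $753.40
City income tax: $4,431.74 × 0.03 = $132.95
State withholding: $4,431.74 × 0.085 = $376.70
Medicare: $4,742.15 × 0.02 = $94.84
Social Security (OASDI): $4,742.15 × 0.075 = $355.66
Wage garnishment: $4,742.15 × 0.04 = $189.69
Vision insurance premium: $263.06
Life insurance premium: $212.71
Total deductions = $310.41 + $753.40 + $132.95 + $376.70 + $94.84 + $355.66 + $189.69 + $263.06 + $212.71 = $2,689.42
Net pay = $4,742.15 − $2,689.42 = $2,052.73

$2,052.73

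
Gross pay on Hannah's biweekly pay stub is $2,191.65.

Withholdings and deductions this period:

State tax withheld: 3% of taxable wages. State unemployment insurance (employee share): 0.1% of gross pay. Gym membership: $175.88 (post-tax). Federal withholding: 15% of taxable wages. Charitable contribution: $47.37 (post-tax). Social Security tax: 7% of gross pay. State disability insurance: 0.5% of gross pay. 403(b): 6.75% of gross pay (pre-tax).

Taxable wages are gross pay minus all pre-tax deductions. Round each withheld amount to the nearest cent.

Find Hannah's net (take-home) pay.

$1,286.02

403(b): $2,191.65 × 0.0675 = $147.94
Taxable wages = $2,191.65 − $147.94 = $2,043.71
Federal withholding: $2,043.71 × 0.15 = $306.56
State tax withheld: $2,043.71 × 0.03 = $61.31
State disability insurance: $2,191.65 × 0.005 = $10.96
State unemployment insurance (employee share): $2,191.65 × 0.001 = $2.19
Social Security tax: $2,191.65 × 0.07 = $153.42
Charitable contribution: $47.37
Gym membership: $175.88
Total deductions = $147.94 + $306.56 + $61.31 + $10.96 + $2.19 + $153.42 + $47.37 + $175.88 = $905.63
Net pay = $2,191.65 − $905.63 = $1,286.02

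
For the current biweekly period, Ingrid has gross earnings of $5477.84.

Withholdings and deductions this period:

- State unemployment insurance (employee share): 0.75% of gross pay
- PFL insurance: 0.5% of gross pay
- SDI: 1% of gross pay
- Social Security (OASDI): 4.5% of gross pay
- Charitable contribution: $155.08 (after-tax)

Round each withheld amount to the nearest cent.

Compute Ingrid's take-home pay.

PFL insurance: $5477.84 × 0.005 = $27.39
State unemployment insurance (employee share): $5477.84 × 0.0075 = $41.08
SDI: $5477.84 × 0.01 = $54.78
Social Security (OASDI): $5477.84 × 0.045 = $246.50
Charitable contribution: $155.08
Total deductions = $27.39 + $41.08 + $54.78 + $246.50 + $155.08 = $524.83
Net pay = $5477.84 − $524.83 = $4953.01

$4953.01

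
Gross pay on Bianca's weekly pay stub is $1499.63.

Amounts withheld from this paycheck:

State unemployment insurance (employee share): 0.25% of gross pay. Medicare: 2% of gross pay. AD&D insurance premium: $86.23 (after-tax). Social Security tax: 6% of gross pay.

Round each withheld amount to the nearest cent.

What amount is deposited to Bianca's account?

Social Security tax: $1499.63 × 0.06 = $89.98
Medicare: $1499.63 × 0.02 = $29.99
State unemployment insurance (employee share): $1499.63 × 0.0025 = $3.75
AD&D insurance premium: $86.23
Total deductions = $89.98 + $29.99 + $3.75 + $86.23 = $209.95
Net pay = $1499.63 − $209.95 = $1289.68

$1289.68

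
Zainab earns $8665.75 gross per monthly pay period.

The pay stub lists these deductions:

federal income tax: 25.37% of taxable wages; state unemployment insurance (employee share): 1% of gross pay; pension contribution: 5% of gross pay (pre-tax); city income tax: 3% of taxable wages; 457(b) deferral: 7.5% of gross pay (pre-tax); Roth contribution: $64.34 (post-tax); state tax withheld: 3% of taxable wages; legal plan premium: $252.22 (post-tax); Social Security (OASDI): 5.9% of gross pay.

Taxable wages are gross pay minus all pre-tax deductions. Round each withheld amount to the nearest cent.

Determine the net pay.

$4289.38

Pension contribution: $8665.75 × 0.05 = $433.29
457(b) deferral: $8665.75 × 0.075 = $649.93
Pre-tax total = $433.29 + $649.93 = $1083.22
Taxable wages = $8665.75 − $1083.22 = $7582.53
Federal income tax: $7582.53 × 0.2537 = $1923.69
State tax withheld: $7582.53 × 0.03 = $227.48
City income tax: $7582.53 × 0.03 = $227.48
State unemployment insurance (employee share): $8665.75 × 0.01 = $86.66
Social Security (OASDI): $8665.75 × 0.059 = $511.28
Legal plan premium: $252.22
Roth contribution: $64.34
Total deductions = $433.29 + $649.93 + $1923.69 + $227.48 + $227.48 + $86.66 + $511.28 + $252.22 + $64.34 = $4376.37
Net pay = $8665.75 − $4376.37 = $4289.38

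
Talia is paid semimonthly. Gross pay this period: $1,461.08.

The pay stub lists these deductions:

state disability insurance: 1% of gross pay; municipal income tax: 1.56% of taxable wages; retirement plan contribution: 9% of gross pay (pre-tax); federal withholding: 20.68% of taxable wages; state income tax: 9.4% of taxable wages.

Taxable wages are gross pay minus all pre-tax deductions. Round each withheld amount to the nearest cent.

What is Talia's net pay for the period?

Retirement plan contribution: $1,461.08 × 0.09 = $131.50
Taxable wages = $1,461.08 − $131.50 = $1,329.58
Municipal income tax: $1,329.58 × 0.0156 = $20.74
Federal withholding: $1,329.58 × 0.2068 = $274.96
State income tax: $1,329.58 × 0.094 = $124.98
State disability insurance: $1,461.08 × 0.01 = $14.61
Total deductions = $131.50 + $20.74 + $274.96 + $124.98 + $14.61 = $566.79
Net pay = $1,461.08 − $566.79 = $894.29

$894.29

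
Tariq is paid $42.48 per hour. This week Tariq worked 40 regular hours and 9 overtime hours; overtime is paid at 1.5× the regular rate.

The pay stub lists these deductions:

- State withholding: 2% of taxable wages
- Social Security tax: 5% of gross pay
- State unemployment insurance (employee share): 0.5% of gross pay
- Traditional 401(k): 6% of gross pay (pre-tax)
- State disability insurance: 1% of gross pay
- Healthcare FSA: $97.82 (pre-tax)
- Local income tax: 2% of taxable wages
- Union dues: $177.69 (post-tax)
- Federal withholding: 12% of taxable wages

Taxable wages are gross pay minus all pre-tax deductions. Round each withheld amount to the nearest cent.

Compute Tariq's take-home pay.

Regular pay: 40 × $42.48 = $1,699.20
Overtime pay: 9 × $42.48 × 1.5 = $573.48
Gross pay = $1,699.20 + $573.48 = $2,272.68
Healthcare FSA: $97.82
Traditional 401(k): $2,272.68 × 0.06 = $136.36
Pre-tax total = $97.82 + $136.36 = $234.18
Taxable wages = $2,272.68 − $234.18 = $2,038.50
Federal withholding: $2,038.50 × 0.12 = $244.62
Local income tax: $2,038.50 × 0.02 = $40.77
State withholding: $2,038.50 × 0.02 = $40.77
State disability insurance: $2,272.68 × 0.01 = $22.73
State unemployment insurance (employee share): $2,272.68 × 0.005 = $11.36
Social Security tax: $2,272.68 × 0.05 = $113.63
Union dues: $177.69
Total deductions = $97.82 + $136.36 + $244.62 + $40.77 + $40.77 + $22.73 + $11.36 + $113.63 + $177.69 = $885.75
Net pay = $2,272.68 − $885.75 = $1,386.93

$1,386.93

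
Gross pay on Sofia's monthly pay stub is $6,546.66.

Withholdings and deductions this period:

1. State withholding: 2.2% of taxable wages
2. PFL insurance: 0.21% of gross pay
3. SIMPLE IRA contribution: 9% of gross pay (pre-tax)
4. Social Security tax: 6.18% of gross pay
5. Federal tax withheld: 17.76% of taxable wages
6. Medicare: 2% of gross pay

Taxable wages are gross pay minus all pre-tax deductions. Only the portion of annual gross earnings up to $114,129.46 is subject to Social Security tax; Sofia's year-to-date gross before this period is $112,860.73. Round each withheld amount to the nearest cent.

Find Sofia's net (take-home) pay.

$4,545.27

SIMPLE IRA contribution: $6,546.66 × 0.09 = $589.20
Taxable wages = $6,546.66 − $589.20 = $5,957.46
Federal tax withheld: $5,957.46 × 0.1776 = $1,058.04
State withholding: $5,957.46 × 0.022 = $131.06
PFL insurance: $6,546.66 × 0.0021 = $13.75
Social Security tax: only $114,129.46 − $112,860.73 = $1,268.73 of this check is subject → $1,268.73 × 0.0618 = $78.41
Medicare: $6,546.66 × 0.02 = $130.93
Total deductions = $589.20 + $1,058.04 + $131.06 + $13.75 + $78.41 + $130.93 = $2,001.39
Net pay = $6,546.66 − $2,001.39 = $4,545.27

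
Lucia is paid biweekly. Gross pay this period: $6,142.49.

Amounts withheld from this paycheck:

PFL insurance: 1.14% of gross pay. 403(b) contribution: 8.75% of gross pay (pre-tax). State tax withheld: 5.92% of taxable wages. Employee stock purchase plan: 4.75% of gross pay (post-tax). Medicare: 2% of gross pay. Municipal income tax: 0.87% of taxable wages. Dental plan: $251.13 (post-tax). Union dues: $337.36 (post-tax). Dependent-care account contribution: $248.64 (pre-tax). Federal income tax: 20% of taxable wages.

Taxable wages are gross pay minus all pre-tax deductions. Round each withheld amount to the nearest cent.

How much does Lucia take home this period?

Dependent-care account contribution: $248.64
403(b) contribution: $6,142.49 × 0.0875 = $537.47
Pre-tax total = $248.64 + $537.47 = $786.11
Taxable wages = $6,142.49 − $786.11 = $5,356.38
Federal income tax: $5,356.38 × 0.2 = $1,071.28
Municipal income tax: $5,356.38 × 0.0087 = $46.60
State tax withheld: $5,356.38 × 0.0592 = $317.10
Medicare: $6,142.49 × 0.02 = $122.85
PFL insurance: $6,142.49 × 0.0114 = $70.02
Union dues: $337.36
Dental plan: $251.13
Employee stock purchase plan: $6,142.49 × 0.0475 = $291.77
Total deductions = $248.64 + $537.47 + $1,071.28 + $46.60 + $317.10 + $122.85 + $70.02 + $337.36 + $251.13 + $291.77 = $3,294.22
Net pay = $6,142.49 − $3,294.22 = $2,848.27

$2,848.27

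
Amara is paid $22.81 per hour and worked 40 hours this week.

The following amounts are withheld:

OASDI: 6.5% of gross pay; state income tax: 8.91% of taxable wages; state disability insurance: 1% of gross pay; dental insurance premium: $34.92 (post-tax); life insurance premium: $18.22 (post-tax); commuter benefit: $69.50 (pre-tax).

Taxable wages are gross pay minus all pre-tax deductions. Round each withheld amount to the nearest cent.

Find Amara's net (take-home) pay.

$646.23

Gross pay: 40 × $22.81 = $912.40
Commuter benefit: $69.50
Taxable wages = $912.40 − $69.50 = $842.90
State income tax: $842.90 × 0.0891 = $75.10
OASDI: $912.40 × 0.065 = $59.31
State disability insurance: $912.40 × 0.01 = $9.12
Dental insurance premium: $34.92
Life insurance premium: $18.22
Total deductions = $69.50 + $75.10 + $59.31 + $9.12 + $34.92 + $18.22 = $266.17
Net pay = $912.40 − $266.17 = $646.23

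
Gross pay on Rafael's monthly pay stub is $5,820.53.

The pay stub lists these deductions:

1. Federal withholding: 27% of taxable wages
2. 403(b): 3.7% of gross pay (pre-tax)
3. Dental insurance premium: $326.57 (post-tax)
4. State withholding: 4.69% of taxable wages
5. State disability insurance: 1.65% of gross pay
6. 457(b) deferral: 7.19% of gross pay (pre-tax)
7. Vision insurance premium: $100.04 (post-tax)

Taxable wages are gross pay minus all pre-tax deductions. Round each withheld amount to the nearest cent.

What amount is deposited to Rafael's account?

457(b) deferral: $5,820.53 × 0.0719 = $418.50
403(b): $5,820.53 × 0.037 = $215.36
Pre-tax total = $418.50 + $215.36 = $633.86
Taxable wages = $5,820.53 − $633.86 = $5,186.67
Federal withholding: $5,186.67 × 0.27 = $1,400.40
State withholding: $5,186.67 × 0.0469 = $243.25
State disability insurance: $5,820.53 × 0.0165 = $96.04
Vision insurance premium: $100.04
Dental insurance premium: $326.57
Total deductions = $418.50 + $215.36 + $1,400.40 + $243.25 + $96.04 + $100.04 + $326.57 = $2,800.16
Net pay = $5,820.53 − $2,800.16 = $3,020.37

$3,020.37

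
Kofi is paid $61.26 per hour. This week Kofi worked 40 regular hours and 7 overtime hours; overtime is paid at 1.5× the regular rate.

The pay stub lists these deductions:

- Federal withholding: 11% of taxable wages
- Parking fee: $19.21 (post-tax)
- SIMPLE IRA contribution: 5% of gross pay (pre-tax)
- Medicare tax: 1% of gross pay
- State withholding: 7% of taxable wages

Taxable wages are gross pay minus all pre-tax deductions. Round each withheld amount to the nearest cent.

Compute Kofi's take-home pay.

Regular pay: 40 × $61.26 = $2,450.40
Overtime pay: 7 × $61.26 × 1.5 = $643.23
Gross pay = $2,450.40 + $643.23 = $3,093.63
SIMPLE IRA contribution: $3,093.63 × 0.05 = $154.68
Taxable wages = $3,093.63 − $154.68 = $2,938.95
State withholding: $2,938.95 × 0.07 = $205.73
Federal withholding: $2,938.95 × 0.11 = $323.28
Medicare tax: $3,093.63 × 0.01 = $30.94
Parking fee: $19.21
Total deductions = $154.68 + $205.73 + $323.28 + $30.94 + $19.21 = $733.84
Net pay = $3,093.63 − $733.84 = $2,359.79

$2,359.79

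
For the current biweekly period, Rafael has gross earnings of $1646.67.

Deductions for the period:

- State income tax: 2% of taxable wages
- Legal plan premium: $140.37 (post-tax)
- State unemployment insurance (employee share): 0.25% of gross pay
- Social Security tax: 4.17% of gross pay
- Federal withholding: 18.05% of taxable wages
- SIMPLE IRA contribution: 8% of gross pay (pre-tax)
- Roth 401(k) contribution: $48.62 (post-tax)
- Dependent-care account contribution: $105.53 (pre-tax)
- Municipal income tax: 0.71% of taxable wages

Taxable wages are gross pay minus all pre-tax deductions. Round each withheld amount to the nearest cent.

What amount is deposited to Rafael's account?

$855.03

Dependent-care account contribution: $105.53
SIMPLE IRA contribution: $1646.67 × 0.08 = $131.73
Pre-tax total = $105.53 + $131.73 = $237.26
Taxable wages = $1646.67 − $237.26 = $1409.41
Federal withholding: $1409.41 × 0.1805 = $254.40
State income tax: $1409.41 × 0.02 = $28.19
Municipal income tax: $1409.41 × 0.0071 = $10.01
State unemployment insurance (employee share): $1646.67 × 0.0025 = $4.12
Social Security tax: $1646.67 × 0.0417 = $68.67
Roth 401(k) contribution: $48.62
Legal plan premium: $140.37
Total deductions = $105.53 + $131.73 + $254.40 + $28.19 + $10.01 + $4.12 + $68.67 + $48.62 + $140.37 = $791.64
Net pay = $1646.67 − $791.64 = $855.03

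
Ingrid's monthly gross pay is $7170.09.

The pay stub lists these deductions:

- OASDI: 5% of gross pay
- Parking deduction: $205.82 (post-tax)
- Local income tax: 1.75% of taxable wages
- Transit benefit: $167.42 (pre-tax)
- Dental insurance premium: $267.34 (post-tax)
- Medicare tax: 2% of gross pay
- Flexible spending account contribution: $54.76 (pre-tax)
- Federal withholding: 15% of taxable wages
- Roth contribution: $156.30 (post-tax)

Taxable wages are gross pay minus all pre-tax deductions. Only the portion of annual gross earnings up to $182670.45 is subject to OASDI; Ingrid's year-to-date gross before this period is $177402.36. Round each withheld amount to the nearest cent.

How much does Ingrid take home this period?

Flexible spending account contribution: $54.76
Transit benefit: $167.42
Pre-tax total = $54.76 + $167.42 = $222.18
Taxable wages = $7170.09 − $222.18 = $6947.91
Federal withholding: $6947.91 × 0.15 = $1042.19
Local income tax: $6947.91 × 0.0175 = $121.59
OASDI: only $182670.45 − $177402.36 = $5268.09 of this check is subject → $5268.09 × 0.05 = $263.40
Medicare tax: $7170.09 × 0.02 = $143.40
Dental insurance premium: $267.34
Roth contribution: $156.30
Parking deduction: $205.82
Total deductions = $54.76 + $167.42 + $1042.19 + $121.59 + $263.40 + $143.40 + $267.34 + $156.30 + $205.82 = $2422.22
Net pay = $7170.09 − $2422.22 = $4747.87

$4747.87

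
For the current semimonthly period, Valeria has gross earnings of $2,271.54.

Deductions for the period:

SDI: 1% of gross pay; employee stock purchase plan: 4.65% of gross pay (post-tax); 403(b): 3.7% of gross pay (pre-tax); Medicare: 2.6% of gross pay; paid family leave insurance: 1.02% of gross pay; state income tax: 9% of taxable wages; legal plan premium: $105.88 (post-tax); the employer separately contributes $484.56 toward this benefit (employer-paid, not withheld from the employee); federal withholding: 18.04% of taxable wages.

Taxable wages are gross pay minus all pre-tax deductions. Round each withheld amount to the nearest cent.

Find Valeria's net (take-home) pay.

$1,279.54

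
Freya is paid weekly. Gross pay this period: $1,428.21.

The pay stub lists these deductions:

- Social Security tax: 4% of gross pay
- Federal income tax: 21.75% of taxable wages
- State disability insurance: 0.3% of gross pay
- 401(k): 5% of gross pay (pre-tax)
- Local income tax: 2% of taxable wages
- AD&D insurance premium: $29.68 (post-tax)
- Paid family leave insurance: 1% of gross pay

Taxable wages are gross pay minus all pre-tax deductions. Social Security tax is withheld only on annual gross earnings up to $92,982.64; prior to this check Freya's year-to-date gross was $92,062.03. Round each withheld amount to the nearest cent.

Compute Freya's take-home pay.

401(k): $1,428.21 × 0.05 = $71.41
Taxable wages = $1,428.21 − $71.41 = $1,356.80
Federal income tax: $1,356.80 × 0.2175 = $295.10
Local income tax: $1,356.80 × 0.02 = $27.14
Paid family leave insurance: $1,428.21 × 0.01 = $14.28
State disability insurance: $1,428.21 × 0.003 = $4.28
Social Security tax: only $92,982.64 − $92,062.03 = $920.61 of this check is subject → $920.61 × 0.04 = $36.82
AD&D insurance premium: $29.68
Total deductions = $71.41 + $295.10 + $27.14 + $14.28 + $4.28 + $36.82 + $29.68 = $478.71
Net pay = $1,428.21 − $478.71 = $949.50

$949.50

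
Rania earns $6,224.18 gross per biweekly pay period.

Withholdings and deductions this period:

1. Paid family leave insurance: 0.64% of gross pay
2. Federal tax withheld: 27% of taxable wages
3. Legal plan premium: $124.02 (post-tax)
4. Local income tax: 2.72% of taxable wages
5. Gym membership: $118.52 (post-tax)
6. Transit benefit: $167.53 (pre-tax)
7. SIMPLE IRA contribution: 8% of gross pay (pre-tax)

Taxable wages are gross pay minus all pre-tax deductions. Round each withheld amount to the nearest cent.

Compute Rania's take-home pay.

SIMPLE IRA contribution: $6,224.18 × 0.08 = $497.93
Transit benefit: $167.53
Pre-tax total = $497.93 + $167.53 = $665.46
Taxable wages = $6,224.18 − $665.46 = $5,558.72
Federal tax withheld: $5,558.72 × 0.27 = $1,500.85
Local income tax: $5,558.72 × 0.0272 = $151.20
Paid family leave insurance: $6,224.18 × 0.0064 = $39.83
Legal plan premium: $124.02
Gym membership: $118.52
Total deductions = $497.93 + $167.53 + $1,500.85 + $151.20 + $39.83 + $124.02 + $118.52 = $2,599.88
Net pay = $6,224.18 − $2,599.88 = $3,624.30

$3,624.30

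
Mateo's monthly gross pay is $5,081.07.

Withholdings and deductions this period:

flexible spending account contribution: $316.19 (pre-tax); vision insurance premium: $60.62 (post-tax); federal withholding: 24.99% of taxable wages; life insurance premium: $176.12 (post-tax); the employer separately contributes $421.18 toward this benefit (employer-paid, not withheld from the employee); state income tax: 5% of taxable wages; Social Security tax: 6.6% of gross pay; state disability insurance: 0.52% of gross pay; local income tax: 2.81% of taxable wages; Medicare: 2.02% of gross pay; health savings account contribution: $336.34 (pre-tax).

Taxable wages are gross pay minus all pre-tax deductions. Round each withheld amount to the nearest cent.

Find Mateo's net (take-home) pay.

Health savings account contribution: $336.34
Flexible spending account contribution: $316.19
Pre-tax total = $336.34 + $316.19 = $652.53
Taxable wages = $5,081.07 − $652.53 = $4,428.54
Local income tax: $4,428.54 × 0.0281 = $124.44
State income tax: $4,428.54 × 0.05 = $221.43
Federal withholding: $4,428.54 × 0.2499 = $1,106.69
Medicare: $5,081.07 × 0.0202 = $102.64
Social Security tax: $5,081.07 × 0.066 = $335.35
State disability insurance: $5,081.07 × 0.0052 = $26.42
Vision insurance premium: $60.62
Life insurance premium: $176.12
(Employer's $421.18 toward life insurance premium is not withheld from the employee.)
Total deductions = $336.34 + $316.19 + $124.44 + $221.43 + $1,106.69 + $102.64 + $335.35 + $26.42 + $60.62 + $176.12 = $2,806.24
Net pay = $5,081.07 − $2,806.24 = $2,274.83

$2,274.83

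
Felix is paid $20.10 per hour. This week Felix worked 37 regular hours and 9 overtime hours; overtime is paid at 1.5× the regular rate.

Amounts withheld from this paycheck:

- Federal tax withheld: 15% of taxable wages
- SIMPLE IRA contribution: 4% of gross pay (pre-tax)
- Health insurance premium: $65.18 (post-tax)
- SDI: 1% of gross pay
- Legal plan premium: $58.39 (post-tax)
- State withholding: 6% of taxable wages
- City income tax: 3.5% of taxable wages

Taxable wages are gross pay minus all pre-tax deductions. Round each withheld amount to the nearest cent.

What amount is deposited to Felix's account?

$601.98

Regular pay: 37 × $20.10 = $743.70
Overtime pay: 9 × $20.10 × 1.5 = $271.35
Gross pay = $743.70 + $271.35 = $1,015.05
SIMPLE IRA contribution: $1,015.05 × 0.04 = $40.60
Taxable wages = $1,015.05 − $40.60 = $974.45
Federal tax withheld: $974.45 × 0.15 = $146.17
State withholding: $974.45 × 0.06 = $58.47
City income tax: $974.45 × 0.035 = $34.11
SDI: $1,015.05 × 0.01 = $10.15
Health insurance premium: $65.18
Legal plan premium: $58.39
Total deductions = $40.60 + $146.17 + $58.47 + $34.11 + $10.15 + $65.18 + $58.39 = $413.07
Net pay = $1,015.05 − $413.07 = $601.98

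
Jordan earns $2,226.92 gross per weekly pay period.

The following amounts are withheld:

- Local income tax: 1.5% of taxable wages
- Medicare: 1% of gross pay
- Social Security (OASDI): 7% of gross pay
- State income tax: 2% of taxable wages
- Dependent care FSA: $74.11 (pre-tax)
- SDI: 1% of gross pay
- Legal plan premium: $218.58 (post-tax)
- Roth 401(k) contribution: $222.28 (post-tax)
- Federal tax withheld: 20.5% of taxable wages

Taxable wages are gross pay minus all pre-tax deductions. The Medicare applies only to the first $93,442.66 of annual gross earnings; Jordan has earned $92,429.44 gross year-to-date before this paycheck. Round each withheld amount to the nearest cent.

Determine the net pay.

Dependent care FSA: $74.11
Taxable wages = $2,226.92 − $74.11 = $2,152.81
Federal tax withheld: $2,152.81 × 0.205 = $441.33
Local income tax: $2,152.81 × 0.015 = $32.29
State income tax: $2,152.81 × 0.02 = $43.06
SDI: $2,226.92 × 0.01 = $22.27
Medicare: only $93,442.66 − $92,429.44 = $1,013.22 of this check is subject → $1,013.22 × 0.01 = $10.13
Social Security (OASDI): $2,226.92 × 0.07 = $155.88
Roth 401(k) contribution: $222.28
Legal plan premium: $218.58
Total deductions = $74.11 + $441.33 + $32.29 + $43.06 + $22.27 + $10.13 + $155.88 + $222.28 + $218.58 = $1,219.93
Net pay = $2,226.92 − $1,219.93 = $1,006.99

$1,006.99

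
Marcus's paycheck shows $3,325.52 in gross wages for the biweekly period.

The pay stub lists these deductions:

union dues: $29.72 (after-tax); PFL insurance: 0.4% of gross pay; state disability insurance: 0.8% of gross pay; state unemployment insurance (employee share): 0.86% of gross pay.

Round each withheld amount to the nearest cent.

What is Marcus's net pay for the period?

$3,227.30

State disability insurance: $3,325.52 × 0.008 = $26.60
State unemployment insurance (employee share): $3,325.52 × 0.0086 = $28.60
PFL insurance: $3,325.52 × 0.004 = $13.30
Union dues: $29.72
Total deductions = $26.60 + $28.60 + $13.30 + $29.72 = $98.22
Net pay = $3,325.52 − $98.22 = $3,227.30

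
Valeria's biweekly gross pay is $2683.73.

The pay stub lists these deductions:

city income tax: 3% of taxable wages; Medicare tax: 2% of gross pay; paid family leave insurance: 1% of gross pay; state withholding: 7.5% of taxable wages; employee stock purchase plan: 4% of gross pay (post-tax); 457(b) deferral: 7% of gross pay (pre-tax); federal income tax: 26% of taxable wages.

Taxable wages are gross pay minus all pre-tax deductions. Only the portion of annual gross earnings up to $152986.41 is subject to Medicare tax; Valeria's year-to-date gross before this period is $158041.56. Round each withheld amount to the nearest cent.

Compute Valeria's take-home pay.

457(b) deferral: $2683.73 × 0.07 = $187.86
Taxable wages = $2683.73 − $187.86 = $2495.87
State withholding: $2495.87 × 0.075 = $187.19
Federal income tax: $2495.87 × 0.26 = $648.93
City income tax: $2495.87 × 0.03 = $74.88
Medicare tax: annual cap $152986.41 already reached (YTD $158041.56), so $0.00
Paid family leave insurance: $2683.73 × 0.01 = $26.84
Employee stock purchase plan: $2683.73 × 0.04 = $107.35
Total deductions = $187.86 + $187.19 + $648.93 + $74.88 + $0.00 + $26.84 + $107.35 = $1233.05
Net pay = $2683.73 − $1233.05 = $1450.68

$1450.68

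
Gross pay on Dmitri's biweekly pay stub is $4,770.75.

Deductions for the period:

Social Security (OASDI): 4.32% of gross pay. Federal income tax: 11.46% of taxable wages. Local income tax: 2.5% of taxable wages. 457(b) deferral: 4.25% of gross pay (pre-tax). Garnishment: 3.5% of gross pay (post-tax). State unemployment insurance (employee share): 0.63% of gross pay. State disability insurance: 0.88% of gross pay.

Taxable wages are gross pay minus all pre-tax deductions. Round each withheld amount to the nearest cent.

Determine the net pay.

$3,485.18

457(b) deferral: $4,770.75 × 0.0425 = $202.76
Taxable wages = $4,770.75 − $202.76 = $4,567.99
Local income tax: $4,567.99 × 0.025 = $114.20
Federal income tax: $4,567.99 × 0.1146 = $523.49
State disability insurance: $4,770.75 × 0.0088 = $41.98
State unemployment insurance (employee share): $4,770.75 × 0.0063 = $30.06
Social Security (OASDI): $4,770.75 × 0.0432 = $206.10
Garnishment: $4,770.75 × 0.035 = $166.98
Total deductions = $202.76 + $114.20 + $523.49 + $41.98 + $30.06 + $206.10 + $166.98 = $1,285.57
Net pay = $4,770.75 − $1,285.57 = $3,485.18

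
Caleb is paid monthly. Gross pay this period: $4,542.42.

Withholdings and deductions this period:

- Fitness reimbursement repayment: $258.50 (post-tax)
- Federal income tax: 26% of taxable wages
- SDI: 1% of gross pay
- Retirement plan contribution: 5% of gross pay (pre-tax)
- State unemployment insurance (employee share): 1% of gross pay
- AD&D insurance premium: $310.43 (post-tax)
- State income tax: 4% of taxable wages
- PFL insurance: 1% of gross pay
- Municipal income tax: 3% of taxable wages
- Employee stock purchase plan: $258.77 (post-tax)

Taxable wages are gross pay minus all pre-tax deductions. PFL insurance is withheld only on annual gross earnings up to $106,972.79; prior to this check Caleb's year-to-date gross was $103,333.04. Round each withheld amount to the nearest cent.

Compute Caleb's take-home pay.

$1,936.31

Retirement plan contribution: $4,542.42 × 0.05 = $227.12
Taxable wages = $4,542.42 − $227.12 = $4,315.30
Municipal income tax: $4,315.30 × 0.03 = $129.46
Federal income tax: $4,315.30 × 0.26 = $1,121.98
State income tax: $4,315.30 × 0.04 = $172.61
SDI: $4,542.42 × 0.01 = $45.42
PFL insurance: only $106,972.79 − $103,333.04 = $3,639.75 of this check is subject → $3,639.75 × 0.01 = $36.40
State unemployment insurance (employee share): $4,542.42 × 0.01 = $45.42
Employee stock purchase plan: $258.77
AD&D insurance premium: $310.43
Fitness reimbursement repayment: $258.50
Total deductions = $227.12 + $129.46 + $1,121.98 + $172.61 + $45.42 + $36.40 + $45.42 + $258.77 + $310.43 + $258.50 = $2,606.11
Net pay = $4,542.42 − $2,606.11 = $1,936.31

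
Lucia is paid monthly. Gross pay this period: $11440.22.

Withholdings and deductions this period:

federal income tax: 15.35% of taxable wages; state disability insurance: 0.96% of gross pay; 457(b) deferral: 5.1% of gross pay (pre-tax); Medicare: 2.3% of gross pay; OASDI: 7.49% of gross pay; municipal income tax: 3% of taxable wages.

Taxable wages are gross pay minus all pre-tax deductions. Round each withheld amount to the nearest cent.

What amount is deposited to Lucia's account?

$7634.73

457(b) deferral: $11440.22 × 0.051 = $583.45
Taxable wages = $11440.22 − $583.45 = $10856.77
Federal income tax: $10856.77 × 0.1535 = $1666.51
Municipal income tax: $10856.77 × 0.03 = $325.70
Medicare: $11440.22 × 0.023 = $263.13
State disability insurance: $11440.22 × 0.0096 = $109.83
OASDI: $11440.22 × 0.0749 = $856.87
Total deductions = $583.45 + $1666.51 + $325.70 + $263.13 + $109.83 + $856.87 = $3805.49
Net pay = $11440.22 − $3805.49 = $7634.73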